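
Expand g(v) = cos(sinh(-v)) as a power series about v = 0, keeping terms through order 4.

-v^4/8 - v^2/2 + 1

Plug the Maclaurin series of the inner function into that of the outer and collect terms.
g(0) = 1
g′(0) = 0
g′′(0) = -1
g′′′(0) = 0
g^(4)(0) = -3
Dividing each by k! gives the coefficients c_0, ..., c_4.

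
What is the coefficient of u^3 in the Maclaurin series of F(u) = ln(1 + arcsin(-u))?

Let u equal the inner series; expand the outer function in u and truncate.
F(0) = 0
F′(0) = -1
F′′(0) = -1
F′′′(0) = -3
The Taylor polynomial is Σ F^(k)(0)/k! · u^k.

-1/2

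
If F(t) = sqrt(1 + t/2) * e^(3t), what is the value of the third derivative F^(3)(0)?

Expand each factor separately, then convolve coefficients.
The coefficient of t^3 in the expansion is 709/128, so F′′′(0) = 3! * (709/128) = 2127/64.

2127/64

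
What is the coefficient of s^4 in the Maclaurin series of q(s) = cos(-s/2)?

1/384

q(0) = 1
q′(0) = 0
q′′(0) = -1/4
q′′′(0) = 0
q^(4)(0) = 1/16
So c_4 = q^(4)(0)/4! = 1/384.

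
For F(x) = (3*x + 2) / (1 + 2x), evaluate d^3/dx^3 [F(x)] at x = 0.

-24

Multiply each power in the prefactor through the base expansion.
From the series, [x^3] F = -4; multiply by 3! = 6 to get -24.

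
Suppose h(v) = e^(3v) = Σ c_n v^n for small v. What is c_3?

c_3 = h′′′(0)/3! = 9/2.

9/2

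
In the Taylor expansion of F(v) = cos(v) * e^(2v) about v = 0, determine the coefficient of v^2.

Take the Cauchy product of the two expansions.

3/2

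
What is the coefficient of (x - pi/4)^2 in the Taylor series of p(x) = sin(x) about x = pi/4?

-sqrt(2)/4

Differentiate repeatedly and evaluate at the center.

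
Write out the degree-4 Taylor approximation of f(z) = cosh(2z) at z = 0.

2*z^4/3 + 2*z^2 + 1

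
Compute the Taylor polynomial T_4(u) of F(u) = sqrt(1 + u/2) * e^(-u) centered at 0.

Take the Cauchy product of the two expansions.
F(0) = 1
F′(0) = -3/4
F′′(0) = 7/16
F′′′(0) = -1/64
F^(4)(0) = -159/256
Dividing each by k! gives the coefficients c_0, ..., c_4.

-53*u^4/2048 - u^3/384 + 7*u^2/32 - 3*u/4 + 1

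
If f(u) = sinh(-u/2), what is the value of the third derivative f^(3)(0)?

-1/8

Compute the successive derivatives at the expansion point and divide by k!.
The coefficient of u^3 in the expansion is -1/48, so f′′′(0) = 3! * (-1/48) = -1/8.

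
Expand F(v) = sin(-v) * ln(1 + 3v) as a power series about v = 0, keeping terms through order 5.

Multiply the two series term by term and collect like powers.
F(0) = 0
F′(0) = 0
F′′(0) = -6
F′′′(0) = 27
F^(4)(0) = -204
F^(5)(0) = 2340

39*v^5/2 - 17*v^4/2 + 9*v^3/2 - 3*v^2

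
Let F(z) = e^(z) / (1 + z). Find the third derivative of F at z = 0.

-2

Write out both Maclaurin series and multiply, keeping only the needed powers.
The coefficient of z^3 in the expansion is -1/3, so F′′′(0) = 3! * (-1/3) = -2.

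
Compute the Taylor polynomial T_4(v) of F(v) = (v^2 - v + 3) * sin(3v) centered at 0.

Distribute the polynomial across the series and collect like powers.
F(0) = 0
F′(0) = 9
F′′(0) = -6
F′′′(0) = -63
F^(4)(0) = 108

9*v^4/2 - 21*v^3/2 - 3*v^2 + 9*v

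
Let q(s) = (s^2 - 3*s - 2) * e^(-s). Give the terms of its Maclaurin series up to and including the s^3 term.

Shift and add copies of the series according to the polynomial's terms.

-13*s^3/6 + 3*s^2 - s - 2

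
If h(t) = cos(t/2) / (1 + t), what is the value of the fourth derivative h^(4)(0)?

Take the Cauchy product of the two expansions.
The coefficient of t^4 in the expansion is 337/384, so h^(4)(0) = 4! * (337/384) = 337/16.

337/16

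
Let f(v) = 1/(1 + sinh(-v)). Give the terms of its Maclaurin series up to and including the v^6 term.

Plug the Maclaurin series of the inner function into that of the outer and collect terms.
[v^0] = 1;  [v^1] = 1;  [v^2] = 1;  [v^3] = 7/6;  [v^4] = 4/3;  [v^5] = 181/120;  [v^6] = 77/45.

77*v^6/45 + 181*v^5/120 + 4*v^4/3 + 7*v^3/6 + v^2 + v + 1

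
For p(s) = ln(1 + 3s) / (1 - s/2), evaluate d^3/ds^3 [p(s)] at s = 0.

Take the Cauchy product of the two expansions.
The coefficient of s^3 in the expansion is 15/2, so p′′′(0) = 3! * (15/2) = 45.

45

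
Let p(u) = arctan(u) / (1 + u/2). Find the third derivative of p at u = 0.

Multiply the two series term by term and collect like powers.
From the series, [u^3] p = -1/12; multiply by 3! = 6 to get -1/2.

-1/2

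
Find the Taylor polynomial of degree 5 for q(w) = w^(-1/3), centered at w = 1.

q(1) = 1
q′(1) = -1/3
q′′(1) = 4/9
q′′′(1) = -28/27
q^(4)(1) = 280/81
q^(5)(1) = -3640/243
The Taylor polynomial is Σ q^(k)(1)/k! · (w - 1)^k.

-91*(w - 1)^5/729 + 35*(w - 1)^4/243 - 14*(w - 1)^3/81 + 2*(w - 1)^2/9 - (w - 1)/3 + 1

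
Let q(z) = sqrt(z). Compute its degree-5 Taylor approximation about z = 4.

7*(z - 4)^5/131072 - 5*(z - 4)^4/16384 + (z - 4)^3/512 - (z - 4)^2/64 + (z - 4)/4 + 2

[(z - 4)^0] = 2;  [(z - 4)^1] = 1/4;  [(z - 4)^2] = -1/64;  [(z - 4)^3] = 1/512;  [(z - 4)^4] = -5/16384;  [(z - 4)^5] = 7/131072.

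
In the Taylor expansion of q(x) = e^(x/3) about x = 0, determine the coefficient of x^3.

1/162

q(0) = 1
q′(0) = 1/3
q′′(0) = 1/9
q′′′(0) = 1/27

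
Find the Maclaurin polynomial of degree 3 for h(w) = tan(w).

h(0) = 0
h′(0) = 1
h′′(0) = 0
h′′′(0) = 2

w^3/3 + w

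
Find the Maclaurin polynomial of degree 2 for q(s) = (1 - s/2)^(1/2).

Apply the Taylor formula c_k = f^(k)(a)/k!.
[s^0] = 1;  [s^1] = -1/4;  [s^2] = -1/32.

-s^2/32 - s/4 + 1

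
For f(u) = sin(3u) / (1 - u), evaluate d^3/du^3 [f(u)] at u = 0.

-9

Write out both Maclaurin series and multiply, keeping only the needed powers.
From the series, [u^3] f = -3/2; multiply by 3! = 6 to get -9.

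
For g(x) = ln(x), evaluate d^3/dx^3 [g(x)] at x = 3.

From the series, [(x - 3)^3] g = 1/81; multiply by 3! = 6 to get 2/27.

2/27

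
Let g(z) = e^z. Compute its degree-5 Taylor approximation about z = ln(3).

(z - ln(3))^5/40 + (z - ln(3))^4/8 + (z - ln(3))^3/2 + 3*(z - ln(3))^2/2 + 3*(z - ln(3)) + 3

[(z - ln(3))^0] = 3;  [(z - ln(3))^1] = 3;  [(z - ln(3))^2] = 3/2;  [(z - ln(3))^3] = 1/2;  [(z - ln(3))^4] = 1/8;  [(z - ln(3))^5] = 1/40.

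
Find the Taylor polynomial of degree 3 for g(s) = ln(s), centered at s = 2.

(s - 2)^3/24 - (s - 2)^2/8 + (s - 2)/2 + ln(2)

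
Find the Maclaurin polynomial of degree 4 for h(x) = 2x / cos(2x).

Write the quotient as an unknown series and match coefficients against numerator = denominator · series.
h(0) = 0
h′(0) = 2
h′′(0) = 0
h′′′(0) = 24
h^(4)(0) = 0

4*x^3 + 2*x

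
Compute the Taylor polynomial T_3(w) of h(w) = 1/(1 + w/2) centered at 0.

Compute the successive derivatives at the expansion point and divide by k!.
[w^0] = 1;  [w^1] = -1/2;  [w^2] = 1/4;  [w^3] = -1/8.

-w^3/8 + w^2/4 - w/2 + 1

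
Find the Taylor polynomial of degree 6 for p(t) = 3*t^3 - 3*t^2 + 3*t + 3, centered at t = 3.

3*(t - 3)^3 + 24*(t - 3)^2 + 66*(t - 3) + 66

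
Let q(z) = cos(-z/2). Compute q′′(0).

-1/4

Compute the successive derivatives at the expansion point and divide by k!.
The coefficient of z^2 in the expansion is -1/8, so q′′(0) = 2! * (-1/8) = -1/4.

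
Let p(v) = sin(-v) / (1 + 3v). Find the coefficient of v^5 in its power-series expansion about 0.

Write out both Maclaurin series and multiply, keeping only the needed powers.
So c_5 = p^(5)(0)/5! = -9541/120.

-9541/120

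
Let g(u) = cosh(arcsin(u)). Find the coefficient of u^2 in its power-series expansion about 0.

Substitute the inner expansion into the outer series and collect powers.
[u^0] = 1;  [u^1] = 0;  [u^2] = 1/2.

1/2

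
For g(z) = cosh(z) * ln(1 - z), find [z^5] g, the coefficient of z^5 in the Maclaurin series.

-49/120

Expand each factor separately, then convolve coefficients.
g(0) = 0
g′(0) = -1
g′′(0) = -1
g′′′(0) = -5
g^(4)(0) = -12
g^(5)(0) = -49
So c_5 = g^(5)(0)/5! = -49/120.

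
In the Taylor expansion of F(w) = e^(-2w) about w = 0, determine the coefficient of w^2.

2

F(0) = 1
F′(0) = -2
F′′(0) = 4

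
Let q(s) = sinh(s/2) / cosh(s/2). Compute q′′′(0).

Divide the numerator series by the denominator series (power-series long division).
The coefficient of s^3 in the expansion is -1/24, so q′′′(0) = 3! * (-1/24) = -1/4.

-1/4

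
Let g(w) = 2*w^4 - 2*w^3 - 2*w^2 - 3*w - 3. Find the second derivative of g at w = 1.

8

Apply the Taylor formula c_k = f^(k)(a)/k!.
From the series, [(w - 1)^2] g = 4; multiply by 2! = 2 to get 8.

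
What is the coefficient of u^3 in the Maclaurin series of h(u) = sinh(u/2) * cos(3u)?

Write out both Maclaurin series and multiply, keeping only the needed powers.
h(0) = 0
h′(0) = 1/2
h′′(0) = 0
h′′′(0) = -107/8

-107/48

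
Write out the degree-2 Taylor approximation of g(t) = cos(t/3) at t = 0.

1 - t^2/18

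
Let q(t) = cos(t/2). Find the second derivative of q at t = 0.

-1/4

The coefficient of t^2 in the expansion is -1/8, so q′′(0) = 2! * (-1/8) = -1/4.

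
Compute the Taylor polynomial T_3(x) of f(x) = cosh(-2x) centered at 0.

Compute the successive derivatives at the expansion point and divide by k!.
f(0) = 1
f′(0) = 0
f′′(0) = 4
f′′′(0) = 0

2*x^2 + 1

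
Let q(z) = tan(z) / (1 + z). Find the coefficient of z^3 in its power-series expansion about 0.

Expand each factor separately, then convolve coefficients.
[z^0] = 0;  [z^1] = 1;  [z^2] = -1;  [z^3] = 4/3.
So c_3 = q′′′(0)/3! = 4/3.

4/3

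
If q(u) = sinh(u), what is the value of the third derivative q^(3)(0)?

1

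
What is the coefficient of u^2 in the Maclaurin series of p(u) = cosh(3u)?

9/2

Differentiate repeatedly and evaluate at the center.
So c_2 = p′′(0)/2! = 9/2.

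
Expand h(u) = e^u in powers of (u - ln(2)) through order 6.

(u - ln(2))^6/360 + (u - ln(2))^5/60 + (u - ln(2))^4/12 + (u - ln(2))^3/3 + (u - ln(2))^2 + 2*(u - ln(2)) + 2

h(ln(2)) = 2
h′(ln(2)) = 2
h′′(ln(2)) = 2
h′′′(ln(2)) = 2
h^(4)(ln(2)) = 2
h^(5)(ln(2)) = 2
h^(6)(ln(2)) = 2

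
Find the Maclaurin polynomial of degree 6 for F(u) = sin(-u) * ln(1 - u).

Take the Cauchy product of the two expansions.
[u^0] = 0;  [u^1] = 0;  [u^2] = 1;  [u^3] = 1/2;  [u^4] = 1/6;  [u^5] = 1/6;  [u^6] = 11/72.

11*u^6/72 + u^5/6 + u^4/6 + u^3/2 + u^2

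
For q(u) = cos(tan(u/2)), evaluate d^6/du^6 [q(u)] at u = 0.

Substitute the inner expansion into the outer series and collect powers.
The coefficient of u^6 in the expansion is -97/46080, so q^(6)(0) = 6! * (-97/46080) = -97/64.

-97/64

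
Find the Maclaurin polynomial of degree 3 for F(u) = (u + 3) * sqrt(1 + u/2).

-u^3/128 + 5*u^2/32 + 7*u/4 + 3

Multiply each power in the prefactor through the base expansion.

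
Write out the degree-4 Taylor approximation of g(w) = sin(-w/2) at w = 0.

w^3/48 - w/2

g(0) = 0
g′(0) = -1/2
g′′(0) = 0
g′′′(0) = 1/8
g^(4)(0) = 0
Then c_k = g^(k)(0)/k! gives each Taylor coefficient.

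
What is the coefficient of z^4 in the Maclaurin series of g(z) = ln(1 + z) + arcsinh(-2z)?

-1/4

Combine the two series term by term.
[z^0] = 0;  [z^1] = -1;  [z^2] = -1/2;  [z^3] = 5/3;  [z^4] = -1/4.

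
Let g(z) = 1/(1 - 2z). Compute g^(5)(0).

Differentiate repeatedly and evaluate at the center.
From the series, [z^5] g = 32; multiply by 5! = 120 to get 3840.

3840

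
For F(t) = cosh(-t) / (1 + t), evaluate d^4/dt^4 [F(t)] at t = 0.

37

Write out both Maclaurin series and multiply, keeping only the needed powers.
From the series, [t^4] F = 37/24; multiply by 4! = 24 to get 37.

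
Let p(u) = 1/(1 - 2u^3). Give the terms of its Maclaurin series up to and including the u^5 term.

p(0) = 1
p′(0) = 0
p′′(0) = 0
p′′′(0) = 12
p^(4)(0) = 0
p^(5)(0) = 0

2*u^3 + 1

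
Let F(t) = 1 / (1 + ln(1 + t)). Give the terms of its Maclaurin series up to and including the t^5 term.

-347*t^5/60 + 11*t^4/3 - 7*t^3/3 + 3*t^2/2 - t + 1

Write 1/(1+u) = 1 - u + u^2 - u^3 + ... and substitute the series for u.
F(0) = 1
F′(0) = -1
F′′(0) = 3
F′′′(0) = -14
F^(4)(0) = 88
F^(5)(0) = -694
Dividing each by k! gives the coefficients c_0, ..., c_5.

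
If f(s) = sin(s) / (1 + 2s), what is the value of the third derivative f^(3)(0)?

Take the Cauchy product of the two expansions.
From the series, [s^3] f = 23/6; multiply by 3! = 6 to get 23.

23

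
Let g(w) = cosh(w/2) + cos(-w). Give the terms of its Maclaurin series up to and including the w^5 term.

Combine the two series term by term.
g(0) = 2
g′(0) = 0
g′′(0) = -3/4
g′′′(0) = 0
g^(4)(0) = 17/16
g^(5)(0) = 0

17*w^4/384 - 3*w^2/8 + 2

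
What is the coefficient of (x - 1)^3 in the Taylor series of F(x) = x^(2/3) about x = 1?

Apply the Taylor formula c_k = f^(k)(a)/k!.
F(1) = 1
F′(1) = 2/3
F′′(1) = -2/9
F′′′(1) = 8/27
Dividing each by k! gives the coefficients c_0, ..., c_3.

4/81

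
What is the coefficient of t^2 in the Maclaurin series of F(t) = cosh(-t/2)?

Use the known series and substitute for the argument.
F(0) = 1
F′(0) = 0
F′′(0) = 1/4

1/8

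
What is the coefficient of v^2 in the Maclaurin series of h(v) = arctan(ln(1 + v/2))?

Plug the Maclaurin series of the inner function into that of the outer and collect terms.
[v^0] = 0;  [v^1] = 1/2;  [v^2] = -1/8.

-1/8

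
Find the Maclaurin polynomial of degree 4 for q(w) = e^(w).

Apply the Taylor formula c_k = f^(k)(a)/k!.
[w^0] = 1;  [w^1] = 1;  [w^2] = 1/2;  [w^3] = 1/6;  [w^4] = 1/24.

w^4/24 + w^3/6 + w^2/2 + w + 1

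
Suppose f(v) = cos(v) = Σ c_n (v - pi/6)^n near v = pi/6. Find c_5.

-1/240

[(v - pi/6)^0] = sqrt(3)/2;  [(v - pi/6)^1] = -1/2;  [(v - pi/6)^2] = -sqrt(3)/4;  [(v - pi/6)^3] = 1/12;  [(v - pi/6)^4] = sqrt(3)/48;  [(v - pi/6)^5] = -1/240.
So c_5 = f^(5)(pi/6)/5! = -1/240.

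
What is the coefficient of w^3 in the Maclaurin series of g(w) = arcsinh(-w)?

1/6

Differentiate repeatedly and evaluate at the center.
[w^0] = 0;  [w^1] = -1;  [w^2] = 0;  [w^3] = 1/6.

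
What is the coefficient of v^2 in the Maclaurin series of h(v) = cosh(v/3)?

1/18

Apply the Taylor formula c_k = f^(k)(a)/k!.
h(0) = 1
h′(0) = 0
h′′(0) = 1/9
The Taylor polynomial is Σ h^(k)(0)/k! · v^k.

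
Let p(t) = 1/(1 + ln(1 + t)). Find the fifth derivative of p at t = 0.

-694

Plug the Maclaurin series of the inner function into that of the outer and collect terms.
From the series, [t^5] p = -347/60; multiply by 5! = 120 to get -694.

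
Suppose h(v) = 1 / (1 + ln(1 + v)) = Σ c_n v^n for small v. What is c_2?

Expand as Σ (-1)^k u^k with u equal to the inner function's series.
h(0) = 1
h′(0) = -1
h′′(0) = 3
Dividing each by k! gives the coefficients c_0, ..., c_2.

3/2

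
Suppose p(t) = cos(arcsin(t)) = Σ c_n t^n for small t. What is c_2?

-1/2

Let u equal the inner series; expand the outer function in u and truncate.
p(0) = 1
p′(0) = 0
p′′(0) = -1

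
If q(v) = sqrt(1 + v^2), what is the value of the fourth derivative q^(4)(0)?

From the series, [v^4] q = -1/8; multiply by 4! = 24 to get -3.

-3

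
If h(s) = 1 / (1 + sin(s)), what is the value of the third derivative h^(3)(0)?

Expand as Σ (-1)^k u^k with u equal to the inner function's series.
The coefficient of s^3 in the expansion is -5/6, so h′′′(0) = 3! * (-5/6) = -5.

-5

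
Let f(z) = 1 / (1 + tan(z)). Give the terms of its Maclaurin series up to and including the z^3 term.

-4*z^3/3 + z^2 - z + 1

Use the geometric series for the reciprocal, then substitute.
[z^0] = 1;  [z^1] = -1;  [z^2] = 1;  [z^3] = -4/3.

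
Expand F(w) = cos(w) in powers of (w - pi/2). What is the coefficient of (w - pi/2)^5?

-1/120

F(pi/2) = 0
F′(pi/2) = -1
F′′(pi/2) = 0
F′′′(pi/2) = 1
F^(4)(pi/2) = 0
F^(5)(pi/2) = -1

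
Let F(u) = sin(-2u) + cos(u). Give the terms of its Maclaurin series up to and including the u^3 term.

4*u^3/3 - u^2/2 - 2*u + 1

Combine the two series term by term.
F(0) = 1
F′(0) = -2
F′′(0) = -1
F′′′(0) = 8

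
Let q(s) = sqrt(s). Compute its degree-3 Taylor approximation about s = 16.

q(16) = 4
q′(16) = 1/8
q′′(16) = -1/256
q′′′(16) = 3/8192

(s - 16)^3/16384 - (s - 16)^2/512 + (s - 16)/8 + 4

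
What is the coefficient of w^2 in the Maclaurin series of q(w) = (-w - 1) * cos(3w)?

Multiply each power in the prefactor through the base expansion.

9/2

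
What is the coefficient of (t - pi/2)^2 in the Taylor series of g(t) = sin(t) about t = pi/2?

Differentiate repeatedly and evaluate at the center.
So c_2 = g′′(pi/2)/2! = -1/2.

-1/2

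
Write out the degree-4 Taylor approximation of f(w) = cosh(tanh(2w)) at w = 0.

-14*w^4/3 + 2*w^2 + 1

Let u equal the inner series; expand the outer function in u and truncate.
f(0) = 1
f′(0) = 0
f′′(0) = 4
f′′′(0) = 0
f^(4)(0) = -112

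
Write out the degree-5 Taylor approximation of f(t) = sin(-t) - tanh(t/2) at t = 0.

-t^5/80 + 5*t^3/24 - 3*t/2

Expand each term separately and add.
f(0) = 0
f′(0) = -3/2
f′′(0) = 0
f′′′(0) = 5/4
f^(4)(0) = 0
f^(5)(0) = -3/2
Dividing each by k! gives the coefficients c_0, ..., c_5.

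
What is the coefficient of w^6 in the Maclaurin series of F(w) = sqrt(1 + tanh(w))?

Substitute the inner expansion into the outer series and collect powers.
F(0) = 1
F′(0) = 1/2
F′′(0) = -1/4
F′′′(0) = -5/8
F^(4)(0) = 17/16
F^(5)(0) = 121/32
F^(6)(0) = -721/64
So c_6 = F^(6)(0)/6! = -721/46080.

-721/46080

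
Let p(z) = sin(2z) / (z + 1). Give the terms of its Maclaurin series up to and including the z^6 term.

Expand 1/(denominator) as a geometric series and multiply by the numerator's series.

-14*z^6/15 + 14*z^5/15 - 2*z^4/3 + 2*z^3/3 - 2*z^2 + 2*z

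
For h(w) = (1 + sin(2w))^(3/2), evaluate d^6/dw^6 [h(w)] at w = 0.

363

Compose series: expand the inner function first, then feed it into the outer expansion.
The coefficient of w^6 in the expansion is 121/240, so h^(6)(0) = 6! * (121/240) = 363.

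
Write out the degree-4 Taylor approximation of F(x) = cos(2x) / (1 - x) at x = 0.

Multiply the numerator's expansion by the denominator's geometric series.
F(0) = 1
F′(0) = 1
F′′(0) = -2
F′′′(0) = -6
F^(4)(0) = -8

-x^4/3 - x^3 - x^2 + x + 1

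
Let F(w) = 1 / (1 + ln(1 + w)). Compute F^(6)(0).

6578

Expand as Σ (-1)^k u^k with u equal to the inner function's series.
The coefficient of w^6 in the expansion is 3289/360, so F^(6)(0) = 6! * (3289/360) = 6578.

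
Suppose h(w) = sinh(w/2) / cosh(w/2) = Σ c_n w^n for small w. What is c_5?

Invert the denominator's series and multiply.
h(0) = 0
h′(0) = 1/2
h′′(0) = 0
h′′′(0) = -1/4
h^(4)(0) = 0
h^(5)(0) = 1/2
Then c_k = h^(k)(0)/k! gives each Taylor coefficient.

1/240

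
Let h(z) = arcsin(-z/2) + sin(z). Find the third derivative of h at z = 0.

Expand each term separately and add.
The coefficient of z^3 in the expansion is -3/16, so h′′′(0) = 3! * (-3/16) = -9/8.

-9/8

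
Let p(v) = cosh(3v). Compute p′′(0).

From the series, [v^2] p = 9/2; multiply by 2! = 2 to get 9.

9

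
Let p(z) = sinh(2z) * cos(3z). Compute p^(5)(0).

Write out both Maclaurin series and multiply, keeping only the needed powers.
The coefficient of z^5 in the expansion is 61/60, so p^(5)(0) = 5! * (61/60) = 122.

122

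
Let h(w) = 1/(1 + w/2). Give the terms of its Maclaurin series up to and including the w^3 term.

-w^3/8 + w^2/4 - w/2 + 1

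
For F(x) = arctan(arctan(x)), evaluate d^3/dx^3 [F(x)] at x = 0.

-4

Plug the Maclaurin series of the inner function into that of the outer and collect terms.
The coefficient of x^3 in the expansion is -2/3, so F′′′(0) = 3! * (-2/3) = -4.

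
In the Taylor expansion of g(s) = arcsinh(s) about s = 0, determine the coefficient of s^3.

g(0) = 0
g′(0) = 1
g′′(0) = 0
g′′′(0) = -1
So c_3 = g′′′(0)/3! = -1/6.

-1/6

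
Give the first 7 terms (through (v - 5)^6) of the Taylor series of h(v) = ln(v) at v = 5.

-(v - 5)^6/93750 + (v - 5)^5/15625 - (v - 5)^4/2500 + (v - 5)^3/375 - (v - 5)^2/50 + (v - 5)/5 + ln(5)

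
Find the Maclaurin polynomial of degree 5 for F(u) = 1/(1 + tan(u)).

Compose series: expand the inner function first, then feed it into the outer expansion.
[u^0] = 1;  [u^1] = -1;  [u^2] = 1;  [u^3] = -4/3;  [u^4] = 5/3;  [u^5] = -32/15.

-32*u^5/15 + 5*u^4/3 - 4*u^3/3 + u^2 - u + 1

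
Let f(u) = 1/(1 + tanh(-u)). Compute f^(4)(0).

8

Compose series: expand the inner function first, then feed it into the outer expansion.
The coefficient of u^4 in the expansion is 1/3, so f^(4)(0) = 4! * (1/3) = 8.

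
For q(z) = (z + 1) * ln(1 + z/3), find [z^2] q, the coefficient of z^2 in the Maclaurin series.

Distribute the polynomial across the series and collect like powers.
q(0) = 0
q′(0) = 1/3
q′′(0) = 5/9

5/18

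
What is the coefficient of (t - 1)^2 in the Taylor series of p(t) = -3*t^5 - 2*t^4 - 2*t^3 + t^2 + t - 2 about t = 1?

Use the known series and substitute for the argument.
[(t - 1)^0] = -7;  [(t - 1)^1] = -26;  [(t - 1)^2] = -47.
So c_2 = p′′(1)/2! = -47.

-47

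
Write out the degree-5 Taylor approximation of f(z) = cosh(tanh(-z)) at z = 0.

-7*z^4/24 + z^2/2 + 1

Plug the Maclaurin series of the inner function into that of the outer and collect terms.
f(0) = 1
f′(0) = 0
f′′(0) = 1
f′′′(0) = 0
f^(4)(0) = -7
f^(5)(0) = 0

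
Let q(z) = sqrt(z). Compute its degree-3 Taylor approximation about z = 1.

Compute the successive derivatives at the expansion point and divide by k!.
[(z - 1)^0] = 1;  [(z - 1)^1] = 1/2;  [(z - 1)^2] = -1/8;  [(z - 1)^3] = 1/16.

(z - 1)^3/16 - (z - 1)^2/8 + (z - 1)/2 + 1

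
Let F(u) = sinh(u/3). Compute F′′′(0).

1/27

Differentiate repeatedly and evaluate at the center.
From the series, [u^3] F = 1/162; multiply by 3! = 6 to get 1/27.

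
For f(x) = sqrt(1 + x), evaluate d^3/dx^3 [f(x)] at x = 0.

Apply the Taylor formula c_k = f^(k)(a)/k!.
From the series, [x^3] f = 1/16; multiply by 3! = 6 to get 3/8.

3/8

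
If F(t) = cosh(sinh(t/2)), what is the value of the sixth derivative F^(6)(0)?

37/64

Let u equal the inner series; expand the outer function in u and truncate.
From the series, [t^6] F = 37/46080; multiply by 6! = 720 to get 37/64.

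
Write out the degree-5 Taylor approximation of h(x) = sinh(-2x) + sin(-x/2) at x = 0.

-205*x^5/768 - 21*x^3/16 - 5*x/2

Add the two expansions coefficient-wise.
h(0) = 0
h′(0) = -5/2
h′′(0) = 0
h′′′(0) = -63/8
h^(4)(0) = 0
h^(5)(0) = -1025/32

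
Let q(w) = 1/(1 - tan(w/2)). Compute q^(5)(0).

8

Plug the Maclaurin series of the inner function into that of the outer and collect terms.
From the series, [w^5] q = 1/15; multiply by 5! = 120 to get 8.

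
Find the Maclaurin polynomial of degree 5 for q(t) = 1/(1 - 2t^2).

Differentiate repeatedly and evaluate at the center.
q(0) = 1
q′(0) = 0
q′′(0) = 4
q′′′(0) = 0
q^(4)(0) = 96
q^(5)(0) = 0
Dividing each by k! gives the coefficients c_0, ..., c_5.

4*t^4 + 2*t^2 + 1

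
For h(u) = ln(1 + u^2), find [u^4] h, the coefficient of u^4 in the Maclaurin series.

-1/2

h(0) = 0
h′(0) = 0
h′′(0) = 2
h′′′(0) = 0
h^(4)(0) = -12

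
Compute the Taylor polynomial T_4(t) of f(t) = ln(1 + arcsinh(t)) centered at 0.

-t^4/12 + t^3/6 - t^2/2 + t

Let u equal the inner series; expand the outer function in u and truncate.
[t^0] = 0;  [t^1] = 1;  [t^2] = -1/2;  [t^3] = 1/6;  [t^4] = -1/12.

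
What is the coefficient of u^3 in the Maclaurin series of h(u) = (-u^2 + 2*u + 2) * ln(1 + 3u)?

6

Distribute the polynomial across the series and collect like powers.
h(0) = 0
h′(0) = 6
h′′(0) = -6
h′′′(0) = 36
Dividing each by k! gives the coefficients c_0, ..., c_3.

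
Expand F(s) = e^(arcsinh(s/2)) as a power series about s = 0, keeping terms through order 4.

Substitute the inner expansion into the outer series and collect powers.
[s^0] = 1;  [s^1] = 1/2;  [s^2] = 1/8;  [s^3] = 0;  [s^4] = -1/128.

-s^4/128 + s^2/8 + s/2 + 1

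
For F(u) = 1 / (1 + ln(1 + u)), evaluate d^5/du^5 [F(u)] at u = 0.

-694

Expand as Σ (-1)^k u^k with u equal to the inner function's series.
The coefficient of u^5 in the expansion is -347/60, so F^(5)(0) = 5! * (-347/60) = -694.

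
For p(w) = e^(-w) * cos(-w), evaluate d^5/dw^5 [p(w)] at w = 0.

Take the Cauchy product of the two expansions.
The coefficient of w^5 in the expansion is 1/30, so p^(5)(0) = 5! * (1/30) = 4.

4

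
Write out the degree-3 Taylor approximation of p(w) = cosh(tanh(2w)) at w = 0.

Plug the Maclaurin series of the inner function into that of the outer and collect terms.
p(0) = 1
p′(0) = 0
p′′(0) = 4
p′′′(0) = 0
Dividing each by k! gives the coefficients c_0, ..., c_3.

2*w^2 + 1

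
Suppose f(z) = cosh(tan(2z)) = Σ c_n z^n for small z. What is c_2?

2

Substitute the inner expansion into the outer series and collect powers.
So c_2 = f′′(0)/2! = 2.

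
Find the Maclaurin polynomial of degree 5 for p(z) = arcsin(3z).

729*z^5/40 + 9*z^3/2 + 3*z

p(0) = 0
p′(0) = 3
p′′(0) = 0
p′′′(0) = 27
p^(4)(0) = 0
p^(5)(0) = 2187
The Taylor polynomial is Σ p^(k)(0)/k! · z^k.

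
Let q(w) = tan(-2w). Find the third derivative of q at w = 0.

Apply the Taylor formula c_k = f^(k)(a)/k!.
The coefficient of w^3 in the expansion is -8/3, so q′′′(0) = 3! * (-8/3) = -16.

-16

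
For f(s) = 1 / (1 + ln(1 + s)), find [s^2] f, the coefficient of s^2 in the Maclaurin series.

Write 1/(1+u) = 1 - u + u^2 - u^3 + ... and substitute the series for u.
So c_2 = f′′(0)/2! = 3/2.

3/2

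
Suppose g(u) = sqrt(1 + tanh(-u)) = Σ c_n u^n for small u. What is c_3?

5/48

Compose series: expand the inner function first, then feed it into the outer expansion.
So c_3 = g′′′(0)/3! = 5/48.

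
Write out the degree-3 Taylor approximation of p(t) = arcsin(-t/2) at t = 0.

-t^3/48 - t/2

Differentiate repeatedly and evaluate at the center.
p(0) = 0
p′(0) = -1/2
p′′(0) = 0
p′′′(0) = -1/8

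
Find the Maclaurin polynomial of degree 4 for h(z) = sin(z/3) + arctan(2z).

-433*z^3/162 + 7*z/3

Add the two expansions coefficient-wise.
[z^0] = 0;  [z^1] = 7/3;  [z^2] = 0;  [z^3] = -433/162;  [z^4] = 0.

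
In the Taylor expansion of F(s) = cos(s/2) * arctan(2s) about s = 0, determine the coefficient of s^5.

Expand each factor separately, then convolve coefficients.
F(0) = 0
F′(0) = 2
F′′(0) = 0
F′′′(0) = -35/2
F^(4)(0) = 0
F^(5)(0) = 6469/8
So c_5 = F^(5)(0)/5! = 6469/960.

6469/960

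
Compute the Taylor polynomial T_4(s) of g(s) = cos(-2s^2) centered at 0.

1 - 2*s^4

g(0) = 1
g′(0) = 0
g′′(0) = 0
g′′′(0) = 0
g^(4)(0) = -48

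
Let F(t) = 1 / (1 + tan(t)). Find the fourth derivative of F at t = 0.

40

Expand as Σ (-1)^k u^k with u equal to the inner function's series.
From the series, [t^4] F = 5/3; multiply by 4! = 24 to get 40.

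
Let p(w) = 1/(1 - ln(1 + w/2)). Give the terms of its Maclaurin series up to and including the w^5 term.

Let u equal the inner series; expand the outer function in u and truncate.
[w^0] = 1;  [w^1] = 1/2;  [w^2] = 1/8;  [w^3] = 1/24;  [w^4] = 1/96;  [w^5] = 7/1920.

7*w^5/1920 + w^4/96 + w^3/24 + w^2/8 + w/2 + 1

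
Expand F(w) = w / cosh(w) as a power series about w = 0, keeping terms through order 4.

Divide the numerator series by the denominator series (power-series long division).
[w^0] = 0;  [w^1] = 1;  [w^2] = 0;  [w^3] = -1/2;  [w^4] = 0.

-w^3/2 + w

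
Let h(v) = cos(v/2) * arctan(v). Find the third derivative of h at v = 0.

Expand each factor separately, then convolve coefficients.
The coefficient of v^3 in the expansion is -11/24, so h′′′(0) = 3! * (-11/24) = -11/4.

-11/4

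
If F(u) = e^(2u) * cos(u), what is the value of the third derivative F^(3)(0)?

2

Multiply the two series term by term and collect like powers.
The coefficient of u^3 in the expansion is 1/3, so F′′′(0) = 3! * (1/3) = 2.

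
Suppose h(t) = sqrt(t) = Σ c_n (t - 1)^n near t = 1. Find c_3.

[(t - 1)^0] = 1;  [(t - 1)^1] = 1/2;  [(t - 1)^2] = -1/8;  [(t - 1)^3] = 1/16.

1/16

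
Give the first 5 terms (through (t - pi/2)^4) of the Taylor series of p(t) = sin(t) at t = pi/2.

(t - pi/2)^4/24 - (t - pi/2)^2/2 + 1

p(pi/2) = 1
p′(pi/2) = 0
p′′(pi/2) = -1
p′′′(pi/2) = 0
p^(4)(pi/2) = 1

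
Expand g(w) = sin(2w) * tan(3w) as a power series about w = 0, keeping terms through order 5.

14*w^4 + 6*w^2

Write out both Maclaurin series and multiply, keeping only the needed powers.
g(0) = 0
g′(0) = 0
g′′(0) = 12
g′′′(0) = 0
g^(4)(0) = 336
g^(5)(0) = 0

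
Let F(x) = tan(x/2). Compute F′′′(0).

1/4

Differentiate repeatedly and evaluate at the center.
The coefficient of x^3 in the expansion is 1/24, so F′′′(0) = 3! * (1/24) = 1/4.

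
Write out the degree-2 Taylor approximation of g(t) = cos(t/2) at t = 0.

1 - t^2/8

[t^0] = 1;  [t^1] = 0;  [t^2] = -1/8.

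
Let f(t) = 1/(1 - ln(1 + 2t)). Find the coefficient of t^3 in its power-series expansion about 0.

Plug the Maclaurin series of the inner function into that of the outer and collect terms.
f(0) = 1
f′(0) = 2
f′′(0) = 4
f′′′(0) = 16

8/3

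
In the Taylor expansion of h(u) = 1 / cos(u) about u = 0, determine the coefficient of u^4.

5/24

Invert the denominator's series and multiply.
h(0) = 1
h′(0) = 0
h′′(0) = 1
h′′′(0) = 0
h^(4)(0) = 5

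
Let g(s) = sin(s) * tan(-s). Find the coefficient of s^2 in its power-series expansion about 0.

-1

Take the Cauchy product of the two expansions.
[s^0] = 0;  [s^1] = 0;  [s^2] = -1.
So c_2 = g′′(0)/2! = -1.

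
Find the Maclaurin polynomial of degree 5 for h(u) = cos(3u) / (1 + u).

u^5/8 - u^4/8 + 7*u^3/2 - 7*u^2/2 - u + 1

Write out both Maclaurin series and multiply, keeping only the needed powers.
h(0) = 1
h′(0) = -1
h′′(0) = -7
h′′′(0) = 21
h^(4)(0) = -3
h^(5)(0) = 15
Dividing each by k! gives the coefficients c_0, ..., c_5.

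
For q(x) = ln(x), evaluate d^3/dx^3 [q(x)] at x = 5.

2/125

The coefficient of (x - 5)^3 in the expansion is 1/375, so q′′′(5) = 3! * (1/375) = 2/125.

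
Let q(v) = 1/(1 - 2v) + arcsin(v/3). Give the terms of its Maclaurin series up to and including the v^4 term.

16*v^4 + 1297*v^3/162 + 4*v^2 + 7*v/3 + 1

Expand each term separately and add.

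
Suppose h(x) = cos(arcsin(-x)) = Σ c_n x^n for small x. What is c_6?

Substitute the inner expansion into the outer series and collect powers.

-1/16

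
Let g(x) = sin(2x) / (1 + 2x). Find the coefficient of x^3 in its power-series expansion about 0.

20/3

Write out both Maclaurin series and multiply, keeping only the needed powers.
g(0) = 0
g′(0) = 2
g′′(0) = -8
g′′′(0) = 40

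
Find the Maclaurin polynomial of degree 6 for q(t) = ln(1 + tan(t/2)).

-31*t^6/2880 + t^5/48 - 7*t^4/192 + t^3/12 - t^2/8 + t/2

Substitute the inner expansion into the outer series and collect powers.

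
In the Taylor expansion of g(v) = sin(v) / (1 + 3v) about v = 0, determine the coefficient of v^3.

Multiply the two series term by term and collect like powers.
g(0) = 0
g′(0) = 1
g′′(0) = -6
g′′′(0) = 53
So c_3 = g′′′(0)/3! = 53/6.

53/6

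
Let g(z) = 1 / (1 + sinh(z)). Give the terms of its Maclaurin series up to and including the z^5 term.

-181*z^5/120 + 4*z^4/3 - 7*z^3/6 + z^2 - z + 1

Expand as Σ (-1)^k u^k with u equal to the inner function's series.
g(0) = 1
g′(0) = -1
g′′(0) = 2
g′′′(0) = -7
g^(4)(0) = 32
g^(5)(0) = -181
Dividing each by k! gives the coefficients c_0, ..., c_5.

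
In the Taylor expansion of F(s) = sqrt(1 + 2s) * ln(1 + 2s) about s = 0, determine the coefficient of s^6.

31/15

Multiply the two series term by term and collect like powers.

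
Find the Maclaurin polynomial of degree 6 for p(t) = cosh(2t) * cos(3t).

Write out both Maclaurin series and multiply, keeping only the needed powers.
p(0) = 1
p′(0) = 0
p′′(0) = -5
p′′′(0) = 0
p^(4)(0) = -119
p^(5)(0) = 0
p^(6)(0) = 2035
Then c_k = p^(k)(0)/k! gives each Taylor coefficient.

407*t^6/144 - 119*t^4/24 - 5*t^2/2 + 1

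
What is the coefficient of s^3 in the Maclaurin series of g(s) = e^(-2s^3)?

-2

[s^0] = 1;  [s^1] = 0;  [s^2] = 0;  [s^3] = -2.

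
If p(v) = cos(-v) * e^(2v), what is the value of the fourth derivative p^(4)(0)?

-7

Write out both Maclaurin series and multiply, keeping only the needed powers.
The coefficient of v^4 in the expansion is -7/24, so p^(4)(0) = 4! * (-7/24) = -7.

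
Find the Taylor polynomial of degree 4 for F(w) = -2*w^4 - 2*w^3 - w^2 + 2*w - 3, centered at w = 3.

-2*(w - 3)^4 - 26*(w - 3)^3 - 127*(w - 3)^2 - 274*(w - 3) - 222

F(3) = -222
F′(3) = -274
F′′(3) = -254
F′′′(3) = -156
F^(4)(3) = -48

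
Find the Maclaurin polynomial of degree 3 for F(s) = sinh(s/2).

s^3/48 + s/2

Apply the Taylor formula c_k = f^(k)(a)/k!.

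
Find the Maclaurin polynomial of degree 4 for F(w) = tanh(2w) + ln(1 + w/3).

-w^4/324 - 215*w^3/81 - w^2/18 + 7*w/3

Add the two expansions coefficient-wise.
F(0) = 0
F′(0) = 7/3
F′′(0) = -1/9
F′′′(0) = -430/27
F^(4)(0) = -2/27
The Taylor polynomial is Σ F^(k)(0)/k! · w^k.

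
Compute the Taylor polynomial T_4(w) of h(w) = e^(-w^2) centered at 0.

Compute the successive derivatives at the expansion point and divide by k!.
h(0) = 1
h′(0) = 0
h′′(0) = -2
h′′′(0) = 0
h^(4)(0) = 12

w^4/2 - w^2 + 1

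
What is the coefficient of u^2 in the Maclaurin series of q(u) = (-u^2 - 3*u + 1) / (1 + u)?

3

Shift and add copies of the series according to the polynomial's terms.
q(0) = 1
q′(0) = -4
q′′(0) = 6
So c_2 = q′′(0)/2! = 3.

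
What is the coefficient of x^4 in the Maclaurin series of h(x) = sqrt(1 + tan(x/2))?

-47/6144

Substitute the inner expansion into the outer series and collect powers.
[x^0] = 1;  [x^1] = 1/4;  [x^2] = -1/32;  [x^3] = 11/384;  [x^4] = -47/6144.
So c_4 = h^(4)(0)/4! = -47/6144.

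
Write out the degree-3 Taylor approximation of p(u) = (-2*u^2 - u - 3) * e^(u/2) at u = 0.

Multiply each power in the prefactor through the base expansion.
[u^0] = -3;  [u^1] = -5/2;  [u^2] = -23/8;  [u^3] = -19/16.

-19*u^3/16 - 23*u^2/8 - 5*u/2 - 3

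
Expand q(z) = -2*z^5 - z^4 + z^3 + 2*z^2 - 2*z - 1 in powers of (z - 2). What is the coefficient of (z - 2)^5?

-2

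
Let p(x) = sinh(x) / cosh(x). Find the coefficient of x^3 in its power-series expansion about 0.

Invert the denominator's series and multiply.
[x^0] = 0;  [x^1] = 1;  [x^2] = 0;  [x^3] = -1/3.

-1/3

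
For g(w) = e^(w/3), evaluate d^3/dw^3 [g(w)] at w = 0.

1/27

Differentiate repeatedly and evaluate at the center.
The coefficient of w^3 in the expansion is 1/162, so g′′′(0) = 3! * (1/162) = 1/27.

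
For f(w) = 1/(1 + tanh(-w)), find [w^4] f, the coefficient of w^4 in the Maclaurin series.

Let u equal the inner series; expand the outer function in u and truncate.
f(0) = 1
f′(0) = 1
f′′(0) = 2
f′′′(0) = 4
f^(4)(0) = 8

1/3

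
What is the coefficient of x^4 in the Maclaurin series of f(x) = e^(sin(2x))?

Substitute the inner expansion into the outer series and collect powers.
[x^0] = 1;  [x^1] = 2;  [x^2] = 2;  [x^3] = 0;  [x^4] = -2.

-2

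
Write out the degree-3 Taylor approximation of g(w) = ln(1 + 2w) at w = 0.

8*w^3/3 - 2*w^2 + 2*w

g(0) = 0
g′(0) = 2
g′′(0) = -4
g′′′(0) = 16
Dividing each by k! gives the coefficients c_0, ..., c_3.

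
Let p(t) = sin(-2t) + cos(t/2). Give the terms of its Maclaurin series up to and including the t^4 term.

t^4/384 + 4*t^3/3 - t^2/8 - 2*t + 1

Add the two expansions coefficient-wise.
p(0) = 1
p′(0) = -2
p′′(0) = -1/4
p′′′(0) = 8
p^(4)(0) = 1/16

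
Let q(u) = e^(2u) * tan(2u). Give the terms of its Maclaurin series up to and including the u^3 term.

Expand each factor separately, then convolve coefficients.
q(0) = 0
q′(0) = 2
q′′(0) = 8
q′′′(0) = 40

20*u^3/3 + 4*u^2 + 2*u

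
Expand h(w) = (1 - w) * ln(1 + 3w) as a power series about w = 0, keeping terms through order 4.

Shift and add copies of the series according to the polynomial's terms.
h(0) = 0
h′(0) = 3
h′′(0) = -15
h′′′(0) = 81
h^(4)(0) = -702

-117*w^4/4 + 27*w^3/2 - 15*w^2/2 + 3*w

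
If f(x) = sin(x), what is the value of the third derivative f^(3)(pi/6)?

The coefficient of (x - pi/6)^3 in the expansion is -sqrt(3)/12, so f′′′(pi/6) = 3! * (-sqrt(3)/12) = -sqrt(3)/2.

-sqrt(3)/2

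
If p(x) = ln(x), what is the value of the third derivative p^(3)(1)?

2

The coefficient of (x - 1)^3 in the expansion is 1/3, so p′′′(1) = 3! * (1/3) = 2.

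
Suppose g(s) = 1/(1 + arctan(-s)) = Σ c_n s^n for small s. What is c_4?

1/3

Substitute the inner expansion into the outer series and collect powers.
[s^0] = 1;  [s^1] = 1;  [s^2] = 1;  [s^3] = 2/3;  [s^4] = 1/3.
So c_4 = g^(4)(0)/4! = 1/3.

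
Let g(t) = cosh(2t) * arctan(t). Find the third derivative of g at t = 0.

Expand each factor separately, then convolve coefficients.
From the series, [t^3] g = 5/3; multiply by 3! = 6 to get 10.

10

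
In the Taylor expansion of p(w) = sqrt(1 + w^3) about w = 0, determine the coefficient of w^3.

Compute the successive derivatives at the expansion point and divide by k!.
p(0) = 1
p′(0) = 0
p′′(0) = 0
p′′′(0) = 3

1/2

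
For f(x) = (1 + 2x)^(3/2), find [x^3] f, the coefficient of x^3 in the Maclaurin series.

-1/2

[x^0] = 1;  [x^1] = 3;  [x^2] = 3/2;  [x^3] = -1/2.
So c_3 = f′′′(0)/3! = -1/2.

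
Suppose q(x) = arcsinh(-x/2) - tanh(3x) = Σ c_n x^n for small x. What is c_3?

Add the two expansions coefficient-wise.

433/48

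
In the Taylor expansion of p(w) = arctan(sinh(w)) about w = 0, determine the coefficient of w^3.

-1/6

Compose series: expand the inner function first, then feed it into the outer expansion.
So c_3 = p′′′(0)/3! = -1/6.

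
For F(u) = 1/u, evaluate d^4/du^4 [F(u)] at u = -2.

The coefficient of (u + 2)^4 in the expansion is -1/32, so F^(4)(-2) = 4! * (-1/32) = -3/4.

-3/4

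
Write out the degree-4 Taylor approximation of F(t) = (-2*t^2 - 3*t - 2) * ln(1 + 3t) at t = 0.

45*t^4/2 - 21*t^3/2 - 6*t

Shift and add copies of the series according to the polynomial's terms.
F(0) = 0
F′(0) = -6
F′′(0) = 0
F′′′(0) = -63
F^(4)(0) = 540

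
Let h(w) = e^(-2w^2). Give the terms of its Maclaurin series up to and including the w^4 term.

h(0) = 1
h′(0) = 0
h′′(0) = -4
h′′′(0) = 0
h^(4)(0) = 48

2*w^4 - 2*w^2 + 1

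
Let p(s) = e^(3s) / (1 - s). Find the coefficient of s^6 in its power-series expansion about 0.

1553/80

Take the Cauchy product of the two expansions.
p(0) = 1
p′(0) = 4
p′′(0) = 17
p′′′(0) = 78
p^(4)(0) = 393
p^(5)(0) = 2208
p^(6)(0) = 13977
So c_6 = p^(6)(0)/6! = 1553/80.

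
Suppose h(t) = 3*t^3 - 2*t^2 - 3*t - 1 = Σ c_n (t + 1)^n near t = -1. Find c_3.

3

c_3 = h′′′(-1)/3! = 3.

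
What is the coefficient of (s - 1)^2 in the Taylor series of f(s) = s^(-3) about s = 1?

6

[(s - 1)^0] = 1;  [(s - 1)^1] = -3;  [(s - 1)^2] = 6.
So c_2 = f′′(1)/2! = 6.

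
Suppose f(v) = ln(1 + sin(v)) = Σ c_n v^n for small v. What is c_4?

Compose series: expand the inner function first, then feed it into the outer expansion.
f(0) = 0
f′(0) = 1
f′′(0) = -1
f′′′(0) = 1
f^(4)(0) = -2
So c_4 = f^(4)(0)/4! = -1/12.

-1/12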